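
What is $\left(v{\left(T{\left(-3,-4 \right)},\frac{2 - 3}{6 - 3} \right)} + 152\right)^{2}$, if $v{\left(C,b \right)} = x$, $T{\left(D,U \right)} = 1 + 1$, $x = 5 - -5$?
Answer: $26244$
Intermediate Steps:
$x = 10$ ($x = 5 + 5 = 10$)
$T{\left(D,U \right)} = 2$
$v{\left(C,b \right)} = 10$
$\left(v{\left(T{\left(-3,-4 \right)},\frac{2 - 3}{6 - 3} \right)} + 152\right)^{2} = \left(10 + 152\right)^{2} = 162^{2} = 26244$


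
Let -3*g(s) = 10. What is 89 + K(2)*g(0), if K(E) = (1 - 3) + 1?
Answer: 277/3 ≈ 92.333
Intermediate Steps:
K(E) = -1 (K(E) = -2 + 1 = -1)
g(s) = -10/3 (g(s) = -1/3*10 = -10/3)
89 + K(2)*g(0) = 89 - 1*(-10/3) = 89 + 10/3 = 277/3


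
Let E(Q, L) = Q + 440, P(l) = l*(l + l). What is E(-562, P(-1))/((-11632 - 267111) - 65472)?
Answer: 122/344215 ≈ 0.00035443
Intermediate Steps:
P(l) = 2*l² (P(l) = l*(2*l) = 2*l²)
E(Q, L) = 440 + Q
E(-562, P(-1))/((-11632 - 267111) - 65472) = (440 - 562)/((-11632 - 267111) - 65472) = -122/(-278743 - 65472) = -122/(-344215) = -122*(-1/344215) = 122/344215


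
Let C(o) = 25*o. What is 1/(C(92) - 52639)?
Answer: -1/50339 ≈ -1.9865e-5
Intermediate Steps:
1/(C(92) - 52639) = 1/(25*92 - 52639) = 1/(2300 - 52639) = 1/(-50339) = -1/50339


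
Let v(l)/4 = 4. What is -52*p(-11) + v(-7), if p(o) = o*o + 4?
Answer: -6484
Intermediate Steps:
p(o) = 4 + o² (p(o) = o² + 4 = 4 + o²)
v(l) = 16 (v(l) = 4*4 = 16)
-52*p(-11) + v(-7) = -52*(4 + (-11)²) + 16 = -52*(4 + 121) + 16 = -52*125 + 16 = -6500 + 16 = -6484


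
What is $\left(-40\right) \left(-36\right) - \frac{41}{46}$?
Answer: $\frac{66199}{46} \approx 1439.1$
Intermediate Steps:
$\left(-40\right) \left(-36\right) - \frac{41}{46} = 1440 - \frac{41}{46} = \frac{66199}{46}$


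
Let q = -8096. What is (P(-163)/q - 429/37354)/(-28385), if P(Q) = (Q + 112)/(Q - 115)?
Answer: 483725103/1193194692141760 ≈ 4.0540e-7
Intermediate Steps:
P(Q) = (112 + Q)/(-115 + Q)
(P(-163)/q - 429/37354)/(-28385) = (((112 - 163)/(-115 - 163))/(-8096) - 429/37354)/(-28385) = ((-51/(-278))*(-1/8096) - 429*1/37354)*(-1/28385) = (-1/278*(-51)*(-1/8096) - 429/37354)*(-1/28385) = ((51/278)*(-1/8096) - 429/37354)*(-1/28385) = (-51/2250688 - 429/37354)*(-1/28385) = -483725103/42036099776*(-1/28385) = 483725103/1193194692141760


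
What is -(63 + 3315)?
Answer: -3378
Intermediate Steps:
-(63 + 3315) = -1*3378 = -3378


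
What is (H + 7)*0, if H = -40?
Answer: 0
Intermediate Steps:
(H + 7)*0 = (-40 + 7)*0 = -33*0 = 0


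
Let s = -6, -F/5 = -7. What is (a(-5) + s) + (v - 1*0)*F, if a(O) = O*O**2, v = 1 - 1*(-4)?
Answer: 44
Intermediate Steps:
F = 35 (F = -5*(-7) = 35)
v = 5 (v = 1 + 4 = 5)
a(O) = O**3
(a(-5) + s) + (v - 1*0)*F = ((-5)**3 - 6) + (5 - 1*0)*35 = (-125 - 6) + (5 + 0)*35 = -131 + 5*35 = -131 + 175 = 44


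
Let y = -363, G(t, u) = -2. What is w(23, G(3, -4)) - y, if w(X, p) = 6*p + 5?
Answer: 356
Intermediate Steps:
w(X, p) = 5 + 6*p
w(23, G(3, -4)) - y = (5 + 6*(-2)) - 1*(-363) = (5 - 12) + 363 = -7 + 363 = 356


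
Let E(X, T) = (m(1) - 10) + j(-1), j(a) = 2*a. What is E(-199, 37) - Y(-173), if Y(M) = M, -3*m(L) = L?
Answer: 482/3 ≈ 160.67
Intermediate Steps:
m(L) = -L/3
E(X, T) = -37/3 (E(X, T) = (-⅓*1 - 10) + 2*(-1) = (-⅓ - 10) - 2 = -31/3 - 2 = -37/3)
E(-199, 37) - Y(-173) = -37/3 - 1*(-173) = -37/3 + 173 = 482/3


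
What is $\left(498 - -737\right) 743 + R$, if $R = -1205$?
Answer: $916400$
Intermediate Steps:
$\left(498 - -737\right) 743 + R = \left(498 - -737\right) 743 - 1205 = \left(498 + 737\right) 743 - 1205 = 1235 \cdot 743 - 1205 = 917605 - 1205 = 916400$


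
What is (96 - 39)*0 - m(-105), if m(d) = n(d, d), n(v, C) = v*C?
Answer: -11025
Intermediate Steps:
n(v, C) = C*v
m(d) = d² (m(d) = d*d = d²)
(96 - 39)*0 - m(-105) = (96 - 39)*0 - 1*(-105)² = 57*0 - 1*11025 = 0 - 11025 = -11025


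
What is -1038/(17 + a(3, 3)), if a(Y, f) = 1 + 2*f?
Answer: -173/4 ≈ -43.250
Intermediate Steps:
-1038/(17 + a(3, 3)) = -1038/(17 + (1 + 2*3)) = -1038/(17 + (1 + 6)) = -1038/(17 + 7) = -1038/24 = (1/24)*(-1038) = -173/4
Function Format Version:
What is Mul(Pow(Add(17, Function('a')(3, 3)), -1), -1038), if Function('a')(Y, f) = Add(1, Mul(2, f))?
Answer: Rational(-173, 4) ≈ -43.250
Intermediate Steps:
Mul(Pow(Add(17, Function('a')(3, 3)), -1), -1038) = Mul(Pow(Add(17, Add(1, Mul(2, 3))), -1), -1038) = Mul(Pow(Add(17, Add(1, 6)), -1), -1038) = Mul(Pow(Add(17, 7), -1), -1038) = Mul(Pow(24, -1), -1038) = Mul(Rational(1, 24), -1038) = Rational(-173, 4)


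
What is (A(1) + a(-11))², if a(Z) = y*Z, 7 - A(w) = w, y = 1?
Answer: 25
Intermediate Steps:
A(w) = 7 - w
a(Z) = Z (a(Z) = 1*Z = Z)
(A(1) + a(-11))² = ((7 - 1*1) - 11)² = ((7 - 1) - 11)² = (6 - 11)² = (-5)² = 25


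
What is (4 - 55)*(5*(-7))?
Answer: 1785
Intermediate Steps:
(4 - 55)*(5*(-7)) = -51*(-35) = 1785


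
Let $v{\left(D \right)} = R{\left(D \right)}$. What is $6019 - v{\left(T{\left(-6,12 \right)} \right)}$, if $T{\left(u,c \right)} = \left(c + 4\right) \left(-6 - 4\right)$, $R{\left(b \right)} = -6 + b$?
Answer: $6185$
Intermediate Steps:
$T{\left(u,c \right)} = -40 - 10 c$ ($T{\left(u,c \right)} = \left(4 + c\right) \left(-10\right) = -40 - 10 c$)
$v{\left(D \right)} = -6 + D$
$6019 - v{\left(T{\left(-6,12 \right)} \right)} = 6019 - \left(-6 - 160\right) = 6019 - -166 = 6019 + 166 = 6185$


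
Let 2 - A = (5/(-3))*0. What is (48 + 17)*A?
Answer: 130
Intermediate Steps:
A = 2 (A = 2 - 5/(-3)*0 = 2 - 5*(-⅓)*0 = 2 - (-5)*0/3 = 2 - 1*0 = 2 + 0 = 2)
(48 + 17)*A = (48 + 17)*2 = 65*2 = 130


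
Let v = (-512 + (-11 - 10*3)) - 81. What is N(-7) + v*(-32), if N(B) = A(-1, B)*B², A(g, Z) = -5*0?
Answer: 20288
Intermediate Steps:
A(g, Z) = 0
N(B) = 0 (N(B) = 0*B² = 0)
v = -634 (v = (-512 + (-11 - 30)) - 81 = (-512 - 41) - 81 = -553 - 81 = -634)
N(-7) + v*(-32) = 0 - 634*(-32) = 0 + 20288 = 20288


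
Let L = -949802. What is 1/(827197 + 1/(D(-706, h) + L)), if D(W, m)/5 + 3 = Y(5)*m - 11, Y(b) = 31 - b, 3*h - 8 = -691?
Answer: 2938406/2430640627979 ≈ 1.2089e-6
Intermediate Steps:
h = -683/3 (h = 8/3 + (⅓)*(-691) = 8/3 - 691/3 = -683/3 ≈ -227.67)
D(W, m) = -70 + 130*m (D(W, m) = -15 + 5*((31 - 1*5)*m - 11) = -15 + 5*((31 - 5)*m - 11) = -15 + 5*(26*m - 11) = -15 + 5*(-11 + 26*m) = -15 + (-55 + 130*m) = -70 + 130*m)
1/(827197 + 1/(D(-706, h) + L)) = 1/(827197 + 1/((-70 + 130*(-683/3)) - 949802)) = 1/(827197 + 1/((-70 - 88790/3) - 949802)) = 1/(827197 + 1/(-89000/3 - 949802)) = 1/(827197 + 1/(-2938406/3)) = 1/(827197 - 3/2938406) = 1/(2430640627979/2938406) = 2938406/2430640627979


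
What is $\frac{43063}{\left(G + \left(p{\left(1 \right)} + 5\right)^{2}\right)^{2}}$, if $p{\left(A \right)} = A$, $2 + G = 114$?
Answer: $\frac{43063}{21904} \approx 1.966$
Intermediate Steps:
$G = 112$ ($G = -2 + 114 = 112$)
$\frac{43063}{\left(G + \left(p{\left(1 \right)} + 5\right)^{2}\right)^{2}} = \frac{43063}{\left(112 + \left(1 + 5\right)^{2}\right)^{2}} = \frac{43063}{\left(112 + 6^{2}\right)^{2}} = \frac{43063}{\left(112 + 36\right)^{2}} = \frac{43063}{148^{2}} = \frac{43063}{21904}$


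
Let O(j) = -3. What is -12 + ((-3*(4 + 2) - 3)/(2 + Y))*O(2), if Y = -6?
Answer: -111/4 ≈ -27.750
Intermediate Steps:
-12 + ((-3*(4 + 2) - 3)/(2 + Y))*O(2) = -12 + ((-3*(4 + 2) - 3)/(2 - 6))*(-3) = -12 + ((-3*6 - 3)/(-4))*(-3) = -12 + ((-18 - 3)*(-1/4))*(-3) = -12 - 21*(-1/4)*(-3) = -12 + (21/4)*(-3) = -12 - 63/4 = -111/4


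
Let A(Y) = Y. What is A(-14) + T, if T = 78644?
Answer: 78630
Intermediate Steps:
A(-14) + T = -14 + 78644 = 78630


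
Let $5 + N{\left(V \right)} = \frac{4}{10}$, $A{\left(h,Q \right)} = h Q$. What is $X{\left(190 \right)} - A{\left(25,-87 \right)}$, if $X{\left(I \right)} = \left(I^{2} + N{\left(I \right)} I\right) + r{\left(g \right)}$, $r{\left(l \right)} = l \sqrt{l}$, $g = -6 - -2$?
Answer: $37401 - 8 i \approx 37401.0 - 8.0 i$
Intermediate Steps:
$A{\left(h,Q \right)} = Q h$
$g = -4$ ($g = -6 + 2 = -4$)
$N{\left(V \right)} = - \frac{23}{5}$ ($N{\left(V \right)} = -5 + \frac{4}{10} = -5 + 4 \cdot \frac{1}{10} = -5 + \frac{2}{5} = - \frac{23}{5}$)
$r{\left(l \right)} = l^{\frac{3}{2}}$
$X{\left(I \right)} = I^{2} - 8 i - \frac{23 I}{5}$ ($X{\left(I \right)} = \left(I^{2} - \frac{23 I}{5}\right) + \left(-4\right)^{\frac{3}{2}} = \left(I^{2} - \frac{23 I}{5}\right) - 8 i = I^{2} - 8 i - \frac{23 I}{5}$)
$X{\left(190 \right)} - A{\left(25,-87 \right)} = \left(190^{2} - 8 i - 874\right) - \left(-87\right) 25 = \left(36100 - 8 i - 874\right) - -2175 = \left(35226 - 8 i\right) + 2175 = 37401 - 8 i$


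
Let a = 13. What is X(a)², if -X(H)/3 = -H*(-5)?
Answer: 38025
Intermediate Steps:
X(H) = -15*H (X(H) = -3*(-H)*(-5) = -15*H)
X(a)² = (-15*13)² = (-195)² = 38025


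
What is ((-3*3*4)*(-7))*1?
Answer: 252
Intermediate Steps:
((-3*3*4)*(-7))*1 = (-9*4*(-7))*1 = -36*(-7)*1 = 252*1 = 252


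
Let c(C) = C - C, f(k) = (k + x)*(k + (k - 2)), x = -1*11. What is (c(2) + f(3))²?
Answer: 1024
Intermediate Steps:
x = -11
f(k) = (-11 + k)*(-2 + 2*k) (f(k) = (k - 11)*(k + (k - 2)) = (-11 + k)*(k + (-2 + k)) = (-11 + k)*(-2 + 2*k))
c(C) = 0
(c(2) + f(3))² = (0 + (22 - 24*3 + 2*3²))² = (0 + (22 - 72 + 2*9))² = (0 + (22 - 72 + 18))² = (0 - 32)² = (-32)² = 1024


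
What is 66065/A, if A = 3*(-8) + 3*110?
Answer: 66065/306 ≈ 215.90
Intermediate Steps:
A = 306 (A = -24 + 330 = 306)
66065/A = 66065/306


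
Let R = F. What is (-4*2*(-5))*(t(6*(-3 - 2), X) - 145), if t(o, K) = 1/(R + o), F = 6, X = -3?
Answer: -17405/3 ≈ -5801.7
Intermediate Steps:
R = 6
t(o, K) = 1/(6 + o)
(-4*2*(-5))*(t(6*(-3 - 2), X) - 145) = (-4*2*(-5))*(1/(6 + 6*(-3 - 2)) - 145) = (-8*(-5))*(1/(6 + 6*(-5)) - 145) = 40*(1/(6 - 30) - 145) = 40*(1/(-24) - 145) = 40*(-1/24 - 145) = 40*(-3481/24) = -17405/3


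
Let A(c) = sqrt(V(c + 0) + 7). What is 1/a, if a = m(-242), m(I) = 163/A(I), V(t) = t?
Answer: I*sqrt(235)/163 ≈ 0.094047*I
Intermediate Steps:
A(c) = sqrt(7 + c) (A(c) = sqrt((c + 0) + 7) = sqrt(c + 7) = sqrt(7 + c))
m(I) = 163/sqrt(7 + I) (m(I) = 163/(sqrt(7 + I)) = 163/sqrt(7 + I))
a = -163*I*sqrt(235)/235 (a = 163/sqrt(7 - 242) = 163/sqrt(-235) = 163*(-I*sqrt(235)/235) = -163*I*sqrt(235)/235 ≈ -10.633*I)
1/a = 1/(-163*I*sqrt(235)/235) = I*sqrt(235)/163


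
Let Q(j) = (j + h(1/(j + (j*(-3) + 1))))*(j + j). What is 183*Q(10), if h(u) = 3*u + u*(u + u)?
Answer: 13011300/361 ≈ 36042.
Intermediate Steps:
h(u) = 2*u² + 3*u (h(u) = 3*u + u*(2*u) = 3*u + 2*u² = 2*u² + 3*u)
Q(j) = 2*j*(j + (3 + 2/(1 - 2*j))/(1 - 2*j)) (Q(j) = (j + (3 + 2/(j + (j*(-3) + 1)))/(j + (j*(-3) + 1)))*(j + j) = (j + (3 + 2/(j + (-3*j + 1)))/(j + (-3*j + 1)))*(2*j) = (j + (3 + 2/(j + (1 - 3*j)))/(j + (1 - 3*j)))*(2*j) = (j + (3 + 2/(1 - 2*j))/(1 - 2*j))*(2*j) = 2*j*(j + (3 + 2/(1 - 2*j))/(1 - 2*j)))
183*Q(10) = 183*(2*10*(5 - 6*10 + 10*(-1 + 2*10)²)/(-1 + 2*10)²) = 183*(2*10*(5 - 60 + 10*(-1 + 20)²)/(-1 + 20)²) = 183*(2*10*(5 - 60 + 10*19²)/19²) = 183*(2*10*(1/361)*(5 - 60 + 10*361)) = 183*(2*10*(1/361)*(5 - 60 + 3610)) = 183*(2*10*(1/361)*3555) = 183*(71100/361) = 13011300/361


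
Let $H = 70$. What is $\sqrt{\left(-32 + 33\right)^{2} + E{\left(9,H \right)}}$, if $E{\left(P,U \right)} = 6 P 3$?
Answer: $\sqrt{163} \approx 12.767$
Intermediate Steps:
$E{\left(P,U \right)} = 18 P$
$\sqrt{\left(-32 + 33\right)^{2} + E{\left(9,H \right)}} = \sqrt{\left(-32 + 33\right)^{2} + 18 \cdot 9} = \sqrt{1^{2} + 162} = \sqrt{1 + 162} = \sqrt{163}$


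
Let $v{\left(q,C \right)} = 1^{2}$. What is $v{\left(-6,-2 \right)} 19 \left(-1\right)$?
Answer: $-19$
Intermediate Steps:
$v{\left(q,C \right)} = 1$
$v{\left(-6,-2 \right)} 19 \left(-1\right) = 1 \cdot 19 \left(-1\right) = 19 \left(-1\right) = -19$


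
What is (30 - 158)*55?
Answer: -7040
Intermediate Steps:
(30 - 158)*55 = -128*55 = -7040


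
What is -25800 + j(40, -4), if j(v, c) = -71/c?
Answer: -103129/4 ≈ -25782.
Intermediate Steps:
-25800 + j(40, -4) = -25800 - 71/(-4) = -25800 - 71*(-¼) = -25800 + 71/4 = -103129/4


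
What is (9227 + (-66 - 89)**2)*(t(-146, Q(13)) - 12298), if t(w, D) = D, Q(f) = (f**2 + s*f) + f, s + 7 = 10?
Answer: -401584404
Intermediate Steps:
s = 3 (s = -7 + 10 = 3)
Q(f) = f**2 + 4*f (Q(f) = (f**2 + 3*f) + f = f**2 + 4*f)
(9227 + (-66 - 89)**2)*(t(-146, Q(13)) - 12298) = (9227 + (-66 - 89)**2)*(13*(4 + 13) - 12298) = (9227 + (-155)**2)*(13*17 - 12298) = (9227 + 24025)*(221 - 12298) = 33252*(-12077) = -401584404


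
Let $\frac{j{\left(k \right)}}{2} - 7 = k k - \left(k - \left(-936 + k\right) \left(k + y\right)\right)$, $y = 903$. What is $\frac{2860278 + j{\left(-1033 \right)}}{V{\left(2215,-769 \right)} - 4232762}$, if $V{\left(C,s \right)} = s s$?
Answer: $- \frac{5508476}{3641401} \approx -1.5127$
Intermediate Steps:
$V{\left(C,s \right)} = s^{2}$
$j{\left(k \right)} = 14 - 2 k + 2 k^{2} + 2 \left(-936 + k\right) \left(903 + k\right)$ ($j{\left(k \right)} = 14 + 2 \left(k k - \left(k - \left(-936 + k\right) \left(k + 903\right)\right)\right) = 14 + 2 \left(k^{2} - \left(k - \left(-936 + k\right) \left(903 + k\right)\right)\right) = 14 + 2 \left(k^{2} - k + \left(-936 + k\right) \left(903 + k\right)\right) = 14 + \left(- 2 k + 2 k^{2} + 2 \left(-936 + k\right) \left(903 + k\right)\right) = 14 - 2 k + 2 k^{2} + 2 \left(-936 + k\right) \left(903 + k\right)$)
$\frac{2860278 + j{\left(-1033 \right)}}{V{\left(2215,-769 \right)} - 4232762} = \frac{2860278 - \left(1620158 - 4268356\right)}{\left(-769\right)^{2} - 4232762} = \frac{2860278 + \left(-1690402 + 70244 + 4 \cdot 1067089\right)}{591361 - 4232762} = \frac{2860278 + \left(-1690402 + 70244 + 4268356\right)}{-3641401} = \left(2860278 + 2648198\right) \left(- \frac{1}{3641401}\right) = 5508476 \left(- \frac{1}{3641401}\right) = - \frac{5508476}{3641401}$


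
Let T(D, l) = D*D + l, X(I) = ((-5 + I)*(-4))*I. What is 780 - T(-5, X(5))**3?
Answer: -14845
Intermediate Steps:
X(I) = I*(20 - 4*I) (X(I) = (20 - 4*I)*I = I*(20 - 4*I))
T(D, l) = l + D**2 (T(D, l) = D**2 + l = l + D**2)
780 - T(-5, X(5))**3 = 780 - (4*5*(5 - 1*5) + (-5)**2)**3 = 780 - (4*5*(5 - 5) + 25)**3 = 780 - (4*5*0 + 25)**3 = 780 - (0 + 25)**3 = 780 - 1*25**3 = 780 - 1*15625 = 780 - 15625 = -14845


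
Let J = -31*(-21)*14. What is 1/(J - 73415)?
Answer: -1/64301 ≈ -1.5552e-5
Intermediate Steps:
J = 9114 (J = 651*14 = 9114)
1/(J - 73415) = 1/(9114 - 73415) = 1/(-64301) = -1/64301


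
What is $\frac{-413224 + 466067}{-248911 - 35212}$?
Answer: $- \frac{7549}{40589} \approx -0.18599$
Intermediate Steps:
$\frac{-413224 + 466067}{-248911 - 35212} = \frac{52843}{-284123} = 52843 \left(- \frac{1}{284123}\right) = - \frac{7549}{40589}$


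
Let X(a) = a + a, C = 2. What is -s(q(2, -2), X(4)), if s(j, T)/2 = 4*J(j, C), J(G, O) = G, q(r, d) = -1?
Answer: 8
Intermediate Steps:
X(a) = 2*a
s(j, T) = 8*j (s(j, T) = 2*(4*j) = 8*j)
-s(q(2, -2), X(4)) = -8*(-1) = -1*(-8) = 8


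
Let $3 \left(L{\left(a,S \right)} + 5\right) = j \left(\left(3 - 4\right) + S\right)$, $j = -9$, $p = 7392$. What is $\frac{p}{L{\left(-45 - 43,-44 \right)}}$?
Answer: $\frac{3696}{65} \approx 56.862$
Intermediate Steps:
$L{\left(a,S \right)} = -2 - 3 S$ ($L{\left(a,S \right)} = -5 + \frac{\left(-9\right) \left(\left(3 - 4\right) + S\right)}{3} = -5 + \frac{\left(-9\right) \left(-1 + S\right)}{3} = -5 + \frac{9 - 9 S}{3} = -5 - \left(-3 + 3 S\right) = -2 - 3 S$)
$\frac{p}{L{\left(-45 - 43,-44 \right)}} = \frac{7392}{-2 - -132} = \frac{7392}{-2 + 132} = \frac{7392}{130} = 7392 \cdot \frac{1}{130} = \frac{3696}{65}$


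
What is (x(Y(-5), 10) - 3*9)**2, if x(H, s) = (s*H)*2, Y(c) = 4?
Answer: 2809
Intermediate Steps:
x(H, s) = 2*H*s (x(H, s) = (H*s)*2 = 2*H*s)
(x(Y(-5), 10) - 3*9)**2 = (2*4*10 - 3*9)**2 = (80 - 27)**2 = 53**2 = 2809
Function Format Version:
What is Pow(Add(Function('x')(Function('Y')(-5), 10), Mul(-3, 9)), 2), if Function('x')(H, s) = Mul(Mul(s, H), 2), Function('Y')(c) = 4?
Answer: 2809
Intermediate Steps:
Function('x')(H, s) = Mul(2, H, s) (Function('x')(H, s) = Mul(Mul(H, s), 2) = Mul(2, H, s))
Pow(Add(Function('x')(Function('Y')(-5), 10), Mul(-3, 9)), 2) = Pow(Add(Mul(2, 4, 10), Mul(-3, 9)), 2) = Pow(Add(80, -27), 2) = Pow(53, 2) = 2809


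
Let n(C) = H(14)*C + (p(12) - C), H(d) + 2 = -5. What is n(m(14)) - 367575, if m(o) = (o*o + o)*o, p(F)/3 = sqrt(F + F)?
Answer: -391095 + 6*sqrt(6) ≈ -3.9108e+5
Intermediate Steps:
H(d) = -7 (H(d) = -2 - 5 = -7)
p(F) = 3*sqrt(2)*sqrt(F) (p(F) = 3*sqrt(F + F) = 3*sqrt(2*F) = 3*(sqrt(2)*sqrt(F)) = 3*sqrt(2)*sqrt(F))
m(o) = o*(o + o**2) (m(o) = (o**2 + o)*o = (o + o**2)*o = o*(o + o**2))
n(C) = -8*C + 6*sqrt(6) (n(C) = -7*C + (3*sqrt(2)*sqrt(12) - C) = -7*C + (3*sqrt(2)*(2*sqrt(3)) - C) = -7*C + (6*sqrt(6) - C) = -7*C + (-C + 6*sqrt(6)) = -8*C + 6*sqrt(6))
n(m(14)) - 367575 = (-8*14**2*(1 + 14) + 6*sqrt(6)) - 367575 = (-1568*15 + 6*sqrt(6)) - 367575 = (-8*2940 + 6*sqrt(6)) - 367575 = (-23520 + 6*sqrt(6)) - 367575 = -391095 + 6*sqrt(6)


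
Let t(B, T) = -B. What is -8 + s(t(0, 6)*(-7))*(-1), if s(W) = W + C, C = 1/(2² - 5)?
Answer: -7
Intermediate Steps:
C = -1 (C = 1/(4 - 5) = 1/(-1) = -1)
s(W) = -1 + W (s(W) = W - 1 = -1 + W)
-8 + s(t(0, 6)*(-7))*(-1) = -8 + (-1 - 1*0*(-7))*(-1) = -8 + (-1 + 0*(-7))*(-1) = -8 + (-1 + 0)*(-1) = -8 - 1*(-1) = -8 + 1 = -7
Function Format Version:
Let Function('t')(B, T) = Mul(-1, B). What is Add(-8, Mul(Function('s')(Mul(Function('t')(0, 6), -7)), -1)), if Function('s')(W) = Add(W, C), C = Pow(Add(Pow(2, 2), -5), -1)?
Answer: -7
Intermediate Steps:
C = -1 (C = Pow(Add(4, -5), -1) = Pow(-1, -1) = -1)
Function('s')(W) = Add(-1, W) (Function('s')(W) = Add(W, -1) = Add(-1, W))
Add(-8, Mul(Function('s')(Mul(Function('t')(0, 6), -7)), -1)) = Add(-8, Mul(Add(-1, Mul(Mul(-1, 0), -7)), -1)) = Add(-8, Mul(Add(-1, Mul(0, -7)), -1)) = Add(-8, Mul(Add(-1, 0), -1)) = Add(-8, Mul(-1, -1)) = Add(-8, 1) = -7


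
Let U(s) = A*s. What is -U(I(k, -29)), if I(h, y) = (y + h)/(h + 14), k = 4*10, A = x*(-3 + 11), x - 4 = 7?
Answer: -484/27 ≈ -17.926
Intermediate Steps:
x = 11 (x = 4 + 7 = 11)
A = 88 (A = 11*(-3 + 11) = 11*8 = 88)
k = 40
I(h, y) = (h + y)/(14 + h)
U(s) = 88*s
-U(I(k, -29)) = -88*(40 - 29)/(14 + 40) = -88*11/54 = -1*484/27 = -484/27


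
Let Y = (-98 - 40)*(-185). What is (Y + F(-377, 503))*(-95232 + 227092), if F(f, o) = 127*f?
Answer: -2946939140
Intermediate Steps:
Y = 25530 (Y = -138*(-185) = 25530)
(Y + F(-377, 503))*(-95232 + 227092) = (25530 + 127*(-377))*(-95232 + 227092) = (25530 - 47879)*131860 = -22349*131860 = -2946939140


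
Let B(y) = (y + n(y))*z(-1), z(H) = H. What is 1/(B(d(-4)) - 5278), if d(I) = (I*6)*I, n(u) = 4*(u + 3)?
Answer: -1/5770 ≈ -0.00017331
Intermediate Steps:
n(u) = 12 + 4*u (n(u) = 4*(3 + u) = 12 + 4*u)
d(I) = 6*I**2 (d(I) = (6*I)*I = 6*I**2)
B(y) = -12 - 5*y (B(y) = (y + (12 + 4*y))*(-1) = (12 + 5*y)*(-1) = -12 - 5*y)
1/(B(d(-4)) - 5278) = 1/((-12 - 30*(-4)**2) - 5278) = 1/((-12 - 30*16) - 5278) = 1/((-12 - 5*96) - 5278) = 1/((-12 - 480) - 5278) = 1/(-492 - 5278) = 1/(-5770) = -1/5770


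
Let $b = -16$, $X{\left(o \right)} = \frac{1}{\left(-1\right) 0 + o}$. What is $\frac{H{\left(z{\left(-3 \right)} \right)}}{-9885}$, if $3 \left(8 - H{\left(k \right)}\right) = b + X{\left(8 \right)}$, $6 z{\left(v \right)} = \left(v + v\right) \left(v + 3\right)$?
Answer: $- \frac{319}{237240} \approx -0.0013446$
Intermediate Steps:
$X{\left(o \right)} = \frac{1}{o}$ ($X{\left(o \right)} = \frac{1}{0 + o} = \frac{1}{o}$)
$z{\left(v \right)} = \frac{v \left(3 + v\right)}{3}$ ($z{\left(v \right)} = \frac{\left(v + v\right) \left(v + 3\right)}{6} = \frac{2 v \left(3 + v\right)}{6} = \frac{v \left(3 + v\right)}{3}$)
$H{\left(k \right)} = \frac{319}{24}$ ($H{\left(k \right)} = 8 - \frac{-16 + \frac{1}{8}}{3} = 8 - - \frac{127}{24} = 8 + \frac{127}{24} = \frac{319}{24}$)
$\frac{H{\left(z{\left(-3 \right)} \right)}}{-9885} = \frac{319}{24 \left(-9885\right)} = \frac{319}{24} \left(- \frac{1}{9885}\right) = - \frac{319}{237240}$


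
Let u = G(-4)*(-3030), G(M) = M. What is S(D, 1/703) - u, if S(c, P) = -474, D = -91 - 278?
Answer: -12594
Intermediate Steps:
D = -369
u = 12120 (u = -4*(-3030) = 12120)
S(D, 1/703) - u = -474 - 1*12120 = -474 - 12120 = -12594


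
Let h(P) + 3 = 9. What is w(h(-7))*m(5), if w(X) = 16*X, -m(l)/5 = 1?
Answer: -480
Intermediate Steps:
m(l) = -5 (m(l) = -5*1 = -5)
h(P) = 6 (h(P) = -3 + 9 = 6)
w(h(-7))*m(5) = (16*6)*(-5) = 96*(-5) = -480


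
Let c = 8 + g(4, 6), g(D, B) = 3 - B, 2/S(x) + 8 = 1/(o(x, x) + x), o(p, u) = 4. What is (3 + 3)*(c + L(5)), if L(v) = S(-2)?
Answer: 142/5 ≈ 28.400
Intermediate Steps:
S(x) = 2/(-8 + 1/(4 + x))
L(v) = -4/15 (L(v) = 2*(-4 - 1*(-2))/(31 + 8*(-2)) = 2*(-4 + 2)/(31 - 16) = 2*(-2)/15 = 2*(1/15)*(-2) = -4/15)
c = 5 (c = 8 + (3 - 1*6) = 8 + (3 - 6) = 8 - 3 = 5)
(3 + 3)*(c + L(5)) = (3 + 3)*(5 - 4/15) = 6*(71/15) = 142/5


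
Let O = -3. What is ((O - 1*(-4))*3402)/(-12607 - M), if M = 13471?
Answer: -1701/13039 ≈ -0.13045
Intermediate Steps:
((O - 1*(-4))*3402)/(-12607 - M) = ((-3 - 1*(-4))*3402)/(-12607 - 1*13471) = ((-3 + 4)*3402)/(-12607 - 13471) = (1*3402)/(-26078) = 3402*(-1/26078) = -1701/13039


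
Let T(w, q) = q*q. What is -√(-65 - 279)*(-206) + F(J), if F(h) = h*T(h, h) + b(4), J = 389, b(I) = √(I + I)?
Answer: 58863869 + 2*√2 + 412*I*√86 ≈ 5.8864e+7 + 3820.7*I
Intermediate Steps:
T(w, q) = q²
b(I) = √2*√I (b(I) = √(2*I) = √2*√I)
F(h) = h³ + 2*√2 (F(h) = h*h² + √2*√4 = h³ + √2*2 = h³ + 2*√2)
-√(-65 - 279)*(-206) + F(J) = -√(-65 - 279)*(-206) + (389³ + 2*√2) = -√(-344)*(-206) + (58863869 + 2*√2) = -2*I*√86*(-206) + (58863869 + 2*√2) = -(-412)*I*√86 + (58863869 + 2*√2) = 412*I*√86 + (58863869 + 2*√2) = 58863869 + 2*√2 + 412*I*√86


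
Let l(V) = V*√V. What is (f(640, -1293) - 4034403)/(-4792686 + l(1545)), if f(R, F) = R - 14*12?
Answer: 6444454876222/7655383713657 + 2077474465*√1545/7655383713657 ≈ 0.85249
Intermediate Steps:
f(R, F) = -168 + R (f(R, F) = R - 168 = -168 + R)
l(V) = V^(3/2)
(f(640, -1293) - 4034403)/(-4792686 + l(1545)) = ((-168 + 640) - 4034403)/(-4792686 + 1545^(3/2)) = (472 - 4034403)/(-4792686 + 1545*√1545) = -4033931/(-4792686 + 1545*√1545)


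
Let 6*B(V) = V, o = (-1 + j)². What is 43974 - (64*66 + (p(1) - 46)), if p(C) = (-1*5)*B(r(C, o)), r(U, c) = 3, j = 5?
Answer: 79597/2 ≈ 39799.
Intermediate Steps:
o = 16 (o = (-1 + 5)² = 4² = 16)
B(V) = V/6
p(C) = -5/2 (p(C) = (-1*5)*((⅙)*3) = -5*½ = -5/2)
43974 - (64*66 + (p(1) - 46)) = 43974 - (64*66 + (-5/2 - 46)) = 43974 - (4224 - 97/2) = 43974 - 1*8351/2 = 43974 - 8351/2 = 79597/2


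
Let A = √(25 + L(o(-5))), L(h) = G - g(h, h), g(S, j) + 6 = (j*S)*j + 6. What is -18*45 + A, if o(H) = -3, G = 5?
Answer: -810 + √57 ≈ -802.45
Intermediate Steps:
g(S, j) = S*j² (g(S, j) = -6 + ((j*S)*j + 6) = -6 + ((S*j)*j + 6) = -6 + (S*j² + 6) = -6 + (6 + S*j²) = S*j²)
L(h) = 5 - h³ (L(h) = 5 - h*h² = 5 - h³)
A = √57 (A = √(25 + (5 - 1*(-3)³)) = √(25 + (5 - 1*(-27))) = √(25 + (5 + 27)) = √(25 + 32) = √57 ≈ 7.5498)
-18*45 + A = -18*45 + √57 = -810 + √57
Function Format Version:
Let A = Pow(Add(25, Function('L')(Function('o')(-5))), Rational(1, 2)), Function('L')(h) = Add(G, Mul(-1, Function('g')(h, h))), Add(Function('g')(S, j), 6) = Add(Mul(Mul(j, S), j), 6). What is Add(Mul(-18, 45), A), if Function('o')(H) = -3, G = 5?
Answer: Add(-810, Pow(57, Rational(1, 2))) ≈ -802.45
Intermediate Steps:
Function('g')(S, j) = Mul(S, Pow(j, 2)) (Function('g')(S, j) = Add(-6, Add(Mul(Mul(j, S), j), 6)) = Add(-6, Add(Mul(Mul(S, j), j), 6)) = Add(-6, Add(Mul(S, Pow(j, 2)), 6)) = Add(-6, Add(6, Mul(S, Pow(j, 2)))) = Mul(S, Pow(j, 2)))
Function('L')(h) = Add(5, Mul(-1, Pow(h, 3))) (Function('L')(h) = Add(5, Mul(-1, Mul(h, Pow(h, 2)))) = Add(5, Mul(-1, Pow(h, 3))))
A = Pow(57, Rational(1, 2)) (A = Pow(Add(25, Add(5, Mul(-1, Pow(-3, 3)))), Rational(1, 2)) = Pow(Add(25, Add(5, Mul(-1, -27))), Rational(1, 2)) = Pow(Add(25, Add(5, 27)), Rational(1, 2)) = Pow(Add(25, 32), Rational(1, 2)) = Pow(57, Rational(1, 2)) ≈ 7.5498)
Add(Mul(-18, 45), A) = Add(Mul(-18, 45), Pow(57, Rational(1, 2))) = Add(-810, Pow(57, Rational(1, 2)))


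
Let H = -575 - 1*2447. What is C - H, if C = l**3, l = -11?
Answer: 1691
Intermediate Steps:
C = -1331 (C = (-11)**3 = -1331)
H = -3022 (H = -575 - 2447 = -3022)
C - H = -1331 - 1*(-3022) = -1331 + 3022 = 1691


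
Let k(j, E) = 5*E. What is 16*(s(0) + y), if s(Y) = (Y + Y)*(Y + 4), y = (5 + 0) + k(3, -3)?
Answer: -160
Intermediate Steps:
y = -10 (y = (5 + 0) + 5*(-3) = 5 - 15 = -10)
s(Y) = 2*Y*(4 + Y) (s(Y) = (2*Y)*(4 + Y) = 2*Y*(4 + Y))
16*(s(0) + y) = 16*(2*0*(4 + 0) - 10) = 16*(2*0*4 - 10) = 16*(0 - 10) = 16*(-10) = -160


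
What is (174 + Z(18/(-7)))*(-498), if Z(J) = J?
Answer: -597600/7 ≈ -85371.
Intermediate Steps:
(174 + Z(18/(-7)))*(-498) = (174 + 18/(-7))*(-498) = (174 + 18*(-⅐))*(-498) = (174 - 18/7)*(-498) = (1200/7)*(-498) = -597600/7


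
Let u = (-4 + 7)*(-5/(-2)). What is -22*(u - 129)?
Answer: 2673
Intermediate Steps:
u = 15/2 (u = 3*(-5*(-½)) = 3*(5/2) = 15/2 ≈ 7.5000)
-22*(u - 129) = -22*(15/2 - 129) = -22*(-243/2) = 2673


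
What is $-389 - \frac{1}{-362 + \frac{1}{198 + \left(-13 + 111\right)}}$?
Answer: $- \frac{41681443}{107151} \approx -389.0$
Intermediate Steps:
$-389 - \frac{1}{-362 + \frac{1}{198 + \left(-13 + 111\right)}} = -389 - \frac{1}{-362 + \frac{1}{198 + 98}} = -389 - \frac{1}{-362 + \frac{1}{296}} = -389 - \frac{1}{- \frac{107151}{296}} = -389 - - \frac{296}{107151} = -389 + \frac{296}{107151} = - \frac{41681443}{107151}$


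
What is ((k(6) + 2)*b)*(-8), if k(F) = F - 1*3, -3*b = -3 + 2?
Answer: -40/3 ≈ -13.333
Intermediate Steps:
b = 1/3 (b = -(-3 + 2)/3 = -1/3*(-1) = 1/3 ≈ 0.33333)
k(F) = -3 + F (k(F) = F - 3 = -3 + F)
((k(6) + 2)*b)*(-8) = (((-3 + 6) + 2)*(1/3))*(-8) = ((3 + 2)*(1/3))*(-8) = (5*(1/3))*(-8) = (5/3)*(-8) = -40/3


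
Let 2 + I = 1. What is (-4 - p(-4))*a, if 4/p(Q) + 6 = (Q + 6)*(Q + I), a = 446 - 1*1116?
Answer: 5025/2 ≈ 2512.5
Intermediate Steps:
I = -1 (I = -2 + 1 = -1)
a = -670 (a = 446 - 1116 = -670)
p(Q) = 4/(-6 + (-1 + Q)*(6 + Q)) (p(Q) = 4/(-6 + (Q + 6)*(Q - 1)) = 4/(-6 + (6 + Q)*(-1 + Q)) = 4/(-6 + (-1 + Q)*(6 + Q)))
(-4 - p(-4))*a = (-4 - 4/(-12 + (-4)² + 5*(-4)))*(-670) = (-4 - 4/(-12 + 16 - 20))*(-670) = (-4 - 4/(-16))*(-670) = (-4 - 4*(-1)/16)*(-670) = (-4 - 1*(-¼))*(-670) = (-4 + ¼)*(-670) = -15/4*(-670) = 5025/2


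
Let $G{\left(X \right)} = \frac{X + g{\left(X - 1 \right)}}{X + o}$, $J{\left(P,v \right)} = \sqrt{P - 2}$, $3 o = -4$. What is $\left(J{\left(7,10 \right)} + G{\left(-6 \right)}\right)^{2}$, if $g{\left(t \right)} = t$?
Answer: $\frac{3941}{484} + \frac{39 \sqrt{5}}{11} \approx 16.07$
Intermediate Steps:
$o = - \frac{4}{3}$ ($o = \frac{1}{3} \left(-4\right) = - \frac{4}{3} \approx -1.3333$)
$J{\left(P,v \right)} = \sqrt{-2 + P}$
$G{\left(X \right)} = \frac{-1 + 2 X}{- \frac{4}{3} + X}$ ($G{\left(X \right)} = \frac{X + \left(X - 1\right)}{X - \frac{4}{3}} = \frac{X + \left(X - 1\right)}{- \frac{4}{3} + X} = \frac{X + \left(-1 + X\right)}{- \frac{4}{3} + X} = \frac{-1 + 2 X}{- \frac{4}{3} + X}$)
$\left(J{\left(7,10 \right)} + G{\left(-6 \right)}\right)^{2} = \left(\sqrt{-2 + 7} + \frac{3 \left(-1 + 2 \left(-6\right)\right)}{-4 + 3 \left(-6\right)}\right)^{2} = \left(\sqrt{5} + \frac{3 \left(-1 - 12\right)}{-4 - 18}\right)^{2} = \left(\sqrt{5} + 3 \frac{1}{-22} \left(-13\right)\right)^{2} = \left(\sqrt{5} + 3 \left(- \frac{1}{22}\right) \left(-13\right)\right)^{2} = \left(\sqrt{5} + \frac{39}{22}\right)^{2} = \left(\frac{39}{22} + \sqrt{5}\right)^{2}$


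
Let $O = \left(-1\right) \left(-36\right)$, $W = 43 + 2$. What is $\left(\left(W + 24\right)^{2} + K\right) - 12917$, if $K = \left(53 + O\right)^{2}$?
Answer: $-235$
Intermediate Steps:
$W = 45$
$O = 36$
$K = 7921$ ($K = \left(53 + 36\right)^{2} = 89^{2} = 7921$)
$\left(\left(W + 24\right)^{2} + K\right) - 12917 = \left(\left(45 + 24\right)^{2} + 7921\right) - 12917 = \left(69^{2} + 7921\right) - 12917 = \left(4761 + 7921\right) - 12917 = 12682 - 12917 = -235$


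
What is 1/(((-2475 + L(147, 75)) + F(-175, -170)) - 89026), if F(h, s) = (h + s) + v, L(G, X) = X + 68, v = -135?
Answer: -1/91838 ≈ -1.0889e-5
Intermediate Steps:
L(G, X) = 68 + X
F(h, s) = -135 + h + s (F(h, s) = (h + s) - 135 = -135 + h + s)
1/(((-2475 + L(147, 75)) + F(-175, -170)) - 89026) = 1/(((-2475 + (68 + 75)) + (-135 - 175 - 170)) - 89026) = 1/(((-2475 + 143) - 480) - 89026) = 1/((-2332 - 480) - 89026) = 1/(-2812 - 89026) = 1/(-91838) = -1/91838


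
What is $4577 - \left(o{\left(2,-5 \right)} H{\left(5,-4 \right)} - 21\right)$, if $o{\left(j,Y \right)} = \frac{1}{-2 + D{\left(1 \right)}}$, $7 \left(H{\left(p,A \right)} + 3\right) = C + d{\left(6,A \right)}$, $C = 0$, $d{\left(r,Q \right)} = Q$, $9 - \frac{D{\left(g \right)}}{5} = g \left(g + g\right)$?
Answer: $\frac{1062163}{231} \approx 4598.1$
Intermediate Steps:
$D{\left(g \right)} = 45 - 10 g^{2}$ ($D{\left(g \right)} = 45 - 5 g \left(g + g\right) = 45 - 5 g 2 g = 45 - 5 \cdot 2 g^{2} = 45 - 10 g^{2}$)
$H{\left(p,A \right)} = -3 + \frac{A}{7}$ ($H{\left(p,A \right)} = -3 + \frac{0 + A}{7} = -3 + \frac{A}{7}$)
$o{\left(j,Y \right)} = \frac{1}{33}$ ($o{\left(j,Y \right)} = \frac{1}{-2 + \left(45 - 10 \cdot 1^{2}\right)} = \frac{1}{-2 + \left(45 - 10\right)} = \frac{1}{-2 + 35} = \frac{1}{33}$)
$4577 - \left(o{\left(2,-5 \right)} H{\left(5,-4 \right)} - 21\right) = 4577 - \left(\frac{-3 + \frac{1}{7} \left(-4\right)}{33} - 21\right) = 4577 - \left(\frac{-3 - \frac{4}{7}}{33} - 21\right) = 4577 - \left(\frac{1}{33} \left(- \frac{25}{7}\right) - 21\right) = 4577 - \left(- \frac{25}{231} - 21\right) = 4577 - - \frac{4876}{231} = 4577 + \frac{4876}{231} = \frac{1062163}{231}$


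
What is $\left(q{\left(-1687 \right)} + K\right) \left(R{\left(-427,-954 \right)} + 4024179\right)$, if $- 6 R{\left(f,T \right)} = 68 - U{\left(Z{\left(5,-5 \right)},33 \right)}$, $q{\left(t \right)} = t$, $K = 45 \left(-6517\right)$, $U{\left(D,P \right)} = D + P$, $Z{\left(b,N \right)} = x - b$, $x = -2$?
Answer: $-1186937579744$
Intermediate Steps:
$Z{\left(b,N \right)} = -2 - b$
$K = -293265$
$R{\left(f,T \right)} = -7$ ($R{\left(f,T \right)} = - \frac{68 - \left(\left(-2 - 5\right) + 33\right)}{6} = - \frac{68 - \left(-7 + 33\right)}{6} = - \frac{68 - 26}{6} = \left(- \frac{1}{6}\right) 42 = -7$)
$\left(q{\left(-1687 \right)} + K\right) \left(R{\left(-427,-954 \right)} + 4024179\right) = \left(-1687 - 293265\right) \left(-7 + 4024179\right) = \left(-294952\right) 4024172 = -1186937579744$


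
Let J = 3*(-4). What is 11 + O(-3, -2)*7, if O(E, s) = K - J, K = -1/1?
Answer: 88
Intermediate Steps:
K = -1 (K = -1*1 = -1)
J = -12
O(E, s) = 11 (O(E, s) = -1 - 1*(-12) = -1 + 12 = 11)
11 + O(-3, -2)*7 = 11 + 11*7 = 11 + 77 = 88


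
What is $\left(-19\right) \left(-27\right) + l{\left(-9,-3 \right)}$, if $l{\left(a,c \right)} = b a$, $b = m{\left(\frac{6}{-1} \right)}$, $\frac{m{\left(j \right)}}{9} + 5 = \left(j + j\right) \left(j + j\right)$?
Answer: $-10746$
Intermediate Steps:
$m{\left(j \right)} = -45 + 36 j^{2}$ ($m{\left(j \right)} = -45 + 9 \left(j + j\right) \left(j + j\right) = -45 + 9 \cdot 2 j 2 j = -45 + 9 \cdot 4 j^{2} = -45 + 36 j^{2}$)
$b = 1251$ ($b = -45 + 36 \left(\frac{6}{-1}\right)^{2} = -45 + 36 \left(6 \left(-1\right)\right)^{2} = -45 + 36 \left(-6\right)^{2} = -45 + 36 \cdot 36 = -45 + 1296 = 1251$)
$l{\left(a,c \right)} = 1251 a$
$\left(-19\right) \left(-27\right) + l{\left(-9,-3 \right)} = \left(-19\right) \left(-27\right) + 1251 \left(-9\right) = 513 - 11259 = -10746$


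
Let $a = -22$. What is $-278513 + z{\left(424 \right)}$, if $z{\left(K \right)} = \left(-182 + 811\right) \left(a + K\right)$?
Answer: $-25655$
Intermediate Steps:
$z{\left(K \right)} = -13838 + 629 K$ ($z{\left(K \right)} = \left(-182 + 811\right) \left(-22 + K\right) = 629 \left(-22 + K\right) = -13838 + 629 K$)
$-278513 + z{\left(424 \right)} = -278513 + \left(-13838 + 629 \cdot 424\right) = -278513 + \left(-13838 + 266696\right) = -278513 + 252858 = -25655$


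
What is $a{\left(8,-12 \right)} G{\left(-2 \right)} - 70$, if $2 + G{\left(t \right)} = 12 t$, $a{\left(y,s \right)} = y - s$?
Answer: $-590$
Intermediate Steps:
$G{\left(t \right)} = -2 + 12 t$
$a{\left(8,-12 \right)} G{\left(-2 \right)} - 70 = \left(8 - -12\right) \left(-2 + 12 \left(-2\right)\right) - 70 = \left(8 + 12\right) \left(-2 - 24\right) - 70 = 20 \left(-26\right) - 70 = -520 - 70 = -590$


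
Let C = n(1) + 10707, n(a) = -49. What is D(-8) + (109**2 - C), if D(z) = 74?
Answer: 1297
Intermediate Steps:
C = 10658 (C = -49 + 10707 = 10658)
D(-8) + (109**2 - C) = 74 + (109**2 - 1*10658) = 74 + (11881 - 10658) = 74 + 1223 = 1297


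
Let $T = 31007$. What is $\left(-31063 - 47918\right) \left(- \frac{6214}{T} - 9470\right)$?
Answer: $\frac{23192178608424}{31007} \approx 7.4797 \cdot 10^{8}$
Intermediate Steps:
$\left(-31063 - 47918\right) \left(- \frac{6214}{T} - 9470\right) = \left(-31063 - 47918\right) \left(- \frac{6214}{31007} - 9470\right) = - 78981 \left(\left(-6214\right) \frac{1}{31007} - 9470\right) = - 78981 \left(- \frac{6214}{31007} - 9470\right) = \left(-78981\right) \left(- \frac{293642504}{31007}\right) = \frac{23192178608424}{31007}$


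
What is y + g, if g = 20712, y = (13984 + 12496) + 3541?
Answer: 50733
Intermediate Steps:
y = 30021 (y = 26480 + 3541 = 30021)
y + g = 30021 + 20712 = 50733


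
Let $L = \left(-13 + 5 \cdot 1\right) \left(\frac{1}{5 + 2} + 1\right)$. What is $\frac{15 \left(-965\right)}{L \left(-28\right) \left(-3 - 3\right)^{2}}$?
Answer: $- \frac{4825}{3072} \approx -1.5706$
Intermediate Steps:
$L = - \frac{64}{7}$ ($L = \left(-13 + 5\right) \left(\frac{1}{7} + 1\right) = - 8 \left(\frac{1}{7} + 1\right) = \left(-8\right) \frac{8}{7} = - \frac{64}{7} \approx -9.1429$)
$\frac{15 \left(-965\right)}{L \left(-28\right) \left(-3 - 3\right)^{2}} = \frac{15 \left(-965\right)}{\left(- \frac{64}{7}\right) \left(-28\right) \left(-3 - 3\right)^{2}} = - \frac{14475}{256 \left(-6\right)^{2}} = - \frac{14475}{256 \cdot 36} = - \frac{14475}{9216} = \left(-14475\right) \frac{1}{9216} = - \frac{4825}{3072}$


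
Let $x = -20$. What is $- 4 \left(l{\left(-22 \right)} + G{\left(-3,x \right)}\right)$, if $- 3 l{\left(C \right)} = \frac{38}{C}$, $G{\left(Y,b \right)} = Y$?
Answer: $\frac{320}{33} \approx 9.697$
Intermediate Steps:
$l{\left(C \right)} = - \frac{38}{3 C}$ ($l{\left(C \right)} = - \frac{38 \frac{1}{C}}{3} = - \frac{38}{3 C}$)
$- 4 \left(l{\left(-22 \right)} + G{\left(-3,x \right)}\right) = - 4 \left(- \frac{38}{3 \left(-22\right)} - 3\right) = - 4 \left(\left(- \frac{38}{3}\right) \left(- \frac{1}{22}\right) - 3\right) = - 4 \left(\frac{19}{33} - 3\right) = \left(-4\right) \left(- \frac{80}{33}\right) = \frac{320}{33}$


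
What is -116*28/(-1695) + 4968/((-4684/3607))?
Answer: -7589616922/1984845 ≈ -3823.8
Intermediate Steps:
-116*28/(-1695) + 4968/((-4684/3607)) = -3248*(-1/1695) + 4968/((-4684*1/3607)) = 3248/1695 + 4968/(-4684/3607) = 3248/1695 + 4968*(-3607/4684) = 3248/1695 - 4479894/1171 = -7589616922/1984845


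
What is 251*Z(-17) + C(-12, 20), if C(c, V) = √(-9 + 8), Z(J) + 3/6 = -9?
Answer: -4769/2 + I ≈ -2384.5 + 1.0*I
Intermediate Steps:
Z(J) = -19/2 (Z(J) = -½ - 9 = -19/2)
C(c, V) = I (C(c, V) = √(-1) = I)
251*Z(-17) + C(-12, 20) = 251*(-19/2) + I = -4769/2 + I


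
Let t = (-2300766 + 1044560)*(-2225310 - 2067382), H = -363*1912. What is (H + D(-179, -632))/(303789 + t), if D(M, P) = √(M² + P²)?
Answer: -694056/5392505750341 + √431465/5392505750341 ≈ -1.2859e-7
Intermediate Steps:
H = -694056
t = 5392505446552 (t = -1256206*(-4292692) = 5392505446552)
(H + D(-179, -632))/(303789 + t) = (-694056 + √((-179)² + (-632)²))/(303789 + 5392505446552) = (-694056 + √(32041 + 399424))/5392505750341 = (-694056 + √431465)*(1/5392505750341) = -694056/5392505750341 + √431465/5392505750341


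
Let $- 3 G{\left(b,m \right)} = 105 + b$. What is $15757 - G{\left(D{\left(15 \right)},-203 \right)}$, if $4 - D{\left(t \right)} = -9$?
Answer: $\frac{47389}{3} \approx 15796.0$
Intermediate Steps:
$D{\left(t \right)} = 13$ ($D{\left(t \right)} = 4 - -9 = 4 + 9 = 13$)
$G{\left(b,m \right)} = -35 - \frac{b}{3}$ ($G{\left(b,m \right)} = - \frac{105 + b}{3} = -35 - \frac{b}{3}$)
$15757 - G{\left(D{\left(15 \right)},-203 \right)} = 15757 - \left(-35 - \frac{13}{3}\right) = 15757 - - \frac{118}{3} = 15757 + \frac{118}{3} = \frac{47389}{3}$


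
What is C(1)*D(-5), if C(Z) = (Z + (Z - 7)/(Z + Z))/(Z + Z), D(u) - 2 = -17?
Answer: 15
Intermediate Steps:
D(u) = -15 (D(u) = 2 - 17 = -15)
C(Z) = (Z + (-7 + Z)/(2*Z))/(2*Z) (C(Z) = (Z + (-7 + Z)/((2*Z)))/((2*Z)) = (Z + (-7 + Z)*(1/(2*Z)))*(1/(2*Z)) = (Z + (-7 + Z)/(2*Z))*(1/(2*Z)) = (Z + (-7 + Z)/(2*Z))/(2*Z))
C(1)*D(-5) = ((¼)*(-7 + 1 + 2*1²)/1²)*(-15) = ((¼)*1*(-7 + 1 + 2*1))*(-15) = ((¼)*1*(-7 + 1 + 2))*(-15) = ((¼)*1*(-4))*(-15) = -1*(-15) = 15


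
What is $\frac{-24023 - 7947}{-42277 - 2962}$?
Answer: $\frac{31970}{45239} \approx 0.70669$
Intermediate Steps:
$\frac{-24023 - 7947}{-42277 - 2962} = - \frac{31970}{-45239} = \left(-31970\right) \left(- \frac{1}{45239}\right) = \frac{31970}{45239}$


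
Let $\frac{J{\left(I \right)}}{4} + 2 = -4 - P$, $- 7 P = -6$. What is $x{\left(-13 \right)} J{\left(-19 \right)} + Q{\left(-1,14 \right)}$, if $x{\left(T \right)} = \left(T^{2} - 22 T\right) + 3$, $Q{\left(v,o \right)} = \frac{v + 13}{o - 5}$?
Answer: $- \frac{263780}{21} \approx -12561.0$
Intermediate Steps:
$P = \frac{6}{7}$ ($P = \left(- \frac{1}{7}\right) \left(-6\right) = \frac{6}{7} \approx 0.85714$)
$J{\left(I \right)} = - \frac{192}{7}$ ($J{\left(I \right)} = -8 + 4 \left(-4 - \frac{6}{7}\right) = -8 + 4 \left(- \frac{34}{7}\right) = -8 - \frac{136}{7} = - \frac{192}{7}$)
$Q{\left(v,o \right)} = \frac{13 + v}{-5 + o}$
$x{\left(T \right)} = 3 + T^{2} - 22 T$
$x{\left(-13 \right)} J{\left(-19 \right)} + Q{\left(-1,14 \right)} = \left(3 + \left(-13\right)^{2} - -286\right) \left(- \frac{192}{7}\right) + \frac{13 - 1}{-5 + 14} = \left(3 + 169 + 286\right) \left(- \frac{192}{7}\right) + \frac{1}{9} \cdot 12 = 458 \left(- \frac{192}{7}\right) + \frac{1}{9} \cdot 12 = - \frac{87936}{7} + \frac{4}{3} = - \frac{263780}{21}$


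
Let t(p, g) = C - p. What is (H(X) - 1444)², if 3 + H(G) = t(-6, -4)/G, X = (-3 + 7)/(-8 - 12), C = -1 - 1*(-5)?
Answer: 2241009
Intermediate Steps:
C = 4 (C = -1 + 5 = 4)
t(p, g) = 4 - p
X = -⅕ (X = 4/(-20) = 4*(-1/20) = -⅕ ≈ -0.20000)
H(G) = -3 + 10/G (H(G) = -3 + (4 - 1*(-6))/G = -3 + (4 + 6)/G = -3 + 10/G)
(H(X) - 1444)² = ((-3 + 10/(-⅕)) - 1444)² = ((-3 + 10*(-5)) - 1444)² = ((-3 - 50) - 1444)² = (-53 - 1444)² = (-1497)² = 2241009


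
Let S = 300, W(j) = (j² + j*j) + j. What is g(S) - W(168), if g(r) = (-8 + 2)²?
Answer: -56580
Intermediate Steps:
W(j) = j + 2*j² (W(j) = (j² + j²) + j = 2*j² + j = j + 2*j²)
g(r) = 36 (g(r) = (-6)² = 36)
g(S) - W(168) = 36 - 168*(1 + 2*168) = 36 - 168*(1 + 336) = 36 - 168*337 = 36 - 1*56616 = 36 - 56616 = -56580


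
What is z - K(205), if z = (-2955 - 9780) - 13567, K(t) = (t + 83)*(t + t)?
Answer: -144382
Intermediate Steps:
K(t) = 2*t*(83 + t) (K(t) = (83 + t)*(2*t) = 2*t*(83 + t))
z = -26302 (z = -12735 - 13567 = -26302)
z - K(205) = -26302 - 2*205*(83 + 205) = -26302 - 2*205*288 = -26302 - 1*118080 = -26302 - 118080 = -144382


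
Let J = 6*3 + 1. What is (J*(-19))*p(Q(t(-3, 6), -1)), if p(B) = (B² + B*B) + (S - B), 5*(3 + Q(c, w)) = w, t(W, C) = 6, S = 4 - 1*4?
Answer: -213712/25 ≈ -8548.5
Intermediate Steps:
S = 0 (S = 4 - 4 = 0)
Q(c, w) = -3 + w/5
p(B) = -B + 2*B² (p(B) = (B² + B*B) + (0 - B) = (B² + B²) - B = 2*B² - B = -B + 2*B²)
J = 19 (J = 18 + 1 = 19)
(J*(-19))*p(Q(t(-3, 6), -1)) = (19*(-19))*((-3 + (⅕)*(-1))*(-1 + 2*(-3 + (⅕)*(-1)))) = -361*(-3 - ⅕)*(-1 + 2*(-3 - ⅕)) = -(-5776)*(-1 + 2*(-16/5))/5 = -(-5776)*(-1 - 32/5)/5 = -(-5776)*(-37)/(5*5) = -361*592/25 = -213712/25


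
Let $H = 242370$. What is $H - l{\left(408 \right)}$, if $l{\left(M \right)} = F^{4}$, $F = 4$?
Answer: $242114$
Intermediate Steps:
$l{\left(M \right)} = 256$ ($l{\left(M \right)} = 4^{4} = 256$)
$H - l{\left(408 \right)} = 242370 - 256 = 242114$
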